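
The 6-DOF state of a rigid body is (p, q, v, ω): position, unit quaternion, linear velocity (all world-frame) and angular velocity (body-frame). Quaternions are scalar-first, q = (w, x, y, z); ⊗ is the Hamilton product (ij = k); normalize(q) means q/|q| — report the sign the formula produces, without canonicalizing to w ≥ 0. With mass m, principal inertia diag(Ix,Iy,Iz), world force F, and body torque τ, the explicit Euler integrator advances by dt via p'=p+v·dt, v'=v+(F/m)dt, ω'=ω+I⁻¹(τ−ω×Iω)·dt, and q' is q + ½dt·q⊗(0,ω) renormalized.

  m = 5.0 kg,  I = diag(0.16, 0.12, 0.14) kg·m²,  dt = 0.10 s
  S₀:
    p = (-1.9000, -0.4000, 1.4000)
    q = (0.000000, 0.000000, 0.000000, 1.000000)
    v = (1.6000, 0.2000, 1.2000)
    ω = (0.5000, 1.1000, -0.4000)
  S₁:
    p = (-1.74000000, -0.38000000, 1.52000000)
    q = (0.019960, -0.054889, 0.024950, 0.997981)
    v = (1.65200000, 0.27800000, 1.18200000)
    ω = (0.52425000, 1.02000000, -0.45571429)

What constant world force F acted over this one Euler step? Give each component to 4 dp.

F = (2.6000, 3.9000, -0.9000)

velocity change Δv = (0.05200000, 0.07800000, -0.01800000)
applied force F = (2.6000, 3.9000, -0.9000)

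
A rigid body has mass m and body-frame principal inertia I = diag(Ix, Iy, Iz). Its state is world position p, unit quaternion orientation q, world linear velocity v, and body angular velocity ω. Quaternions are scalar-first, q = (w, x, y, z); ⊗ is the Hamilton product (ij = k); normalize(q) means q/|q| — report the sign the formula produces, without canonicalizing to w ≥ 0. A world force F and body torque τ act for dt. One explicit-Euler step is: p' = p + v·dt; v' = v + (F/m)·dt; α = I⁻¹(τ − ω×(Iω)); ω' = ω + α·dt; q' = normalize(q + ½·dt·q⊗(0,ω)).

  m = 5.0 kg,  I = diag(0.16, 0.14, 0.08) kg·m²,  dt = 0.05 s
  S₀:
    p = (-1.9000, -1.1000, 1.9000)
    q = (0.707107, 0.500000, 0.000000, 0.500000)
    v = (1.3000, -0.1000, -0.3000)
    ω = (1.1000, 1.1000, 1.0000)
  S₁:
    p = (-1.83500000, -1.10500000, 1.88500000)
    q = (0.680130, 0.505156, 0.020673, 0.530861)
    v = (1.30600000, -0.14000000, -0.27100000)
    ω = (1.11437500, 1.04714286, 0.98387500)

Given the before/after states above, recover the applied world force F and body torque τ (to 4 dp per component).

F = (0.6000, -4.0000, 2.9000)
τ = (-0.0200, -0.0600, -0.0500)

rate change Δω = (0.01437500, -0.05285714, -0.01612500)
precession coupling = (-0.0660, 0.0880, -0.0242)
I·α + gyro = (-0.0200, -0.0600, -0.0500)
v₁ − v₀ = (0.00600000, -0.04000000, 0.02900000)
applied force F = (0.6000, -4.0000, 2.9000)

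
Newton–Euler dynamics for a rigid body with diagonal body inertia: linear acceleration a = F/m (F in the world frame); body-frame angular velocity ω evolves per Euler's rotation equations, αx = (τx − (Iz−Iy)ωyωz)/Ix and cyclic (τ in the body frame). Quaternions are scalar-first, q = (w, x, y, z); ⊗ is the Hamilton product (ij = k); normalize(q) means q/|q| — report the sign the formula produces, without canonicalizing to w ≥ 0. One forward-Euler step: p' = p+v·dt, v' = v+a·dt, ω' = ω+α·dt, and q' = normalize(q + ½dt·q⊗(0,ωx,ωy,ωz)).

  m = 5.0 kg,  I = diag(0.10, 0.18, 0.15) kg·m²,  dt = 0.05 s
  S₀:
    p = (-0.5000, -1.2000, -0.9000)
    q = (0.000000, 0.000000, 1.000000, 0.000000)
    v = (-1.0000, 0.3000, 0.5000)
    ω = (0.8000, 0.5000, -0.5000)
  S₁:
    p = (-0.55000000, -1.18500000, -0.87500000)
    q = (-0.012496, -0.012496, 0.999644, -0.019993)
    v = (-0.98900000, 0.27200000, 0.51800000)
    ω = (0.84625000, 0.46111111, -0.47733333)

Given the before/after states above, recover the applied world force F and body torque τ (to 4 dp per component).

Δω = ω₁−ω₀ = (0.04625000, -0.03888889, 0.02266667)
precession coupling = (0.0075, 0.0200, 0.0320)
I·α + gyro = (0.1000, -0.1200, 0.1000)
velocity change Δv = (0.01100000, -0.02800000, 0.01800000)
applied force F = (1.1000, -2.8000, 1.8000)

F = (1.1000, -2.8000, 1.8000)
τ = (0.1000, -0.1200, 0.1000)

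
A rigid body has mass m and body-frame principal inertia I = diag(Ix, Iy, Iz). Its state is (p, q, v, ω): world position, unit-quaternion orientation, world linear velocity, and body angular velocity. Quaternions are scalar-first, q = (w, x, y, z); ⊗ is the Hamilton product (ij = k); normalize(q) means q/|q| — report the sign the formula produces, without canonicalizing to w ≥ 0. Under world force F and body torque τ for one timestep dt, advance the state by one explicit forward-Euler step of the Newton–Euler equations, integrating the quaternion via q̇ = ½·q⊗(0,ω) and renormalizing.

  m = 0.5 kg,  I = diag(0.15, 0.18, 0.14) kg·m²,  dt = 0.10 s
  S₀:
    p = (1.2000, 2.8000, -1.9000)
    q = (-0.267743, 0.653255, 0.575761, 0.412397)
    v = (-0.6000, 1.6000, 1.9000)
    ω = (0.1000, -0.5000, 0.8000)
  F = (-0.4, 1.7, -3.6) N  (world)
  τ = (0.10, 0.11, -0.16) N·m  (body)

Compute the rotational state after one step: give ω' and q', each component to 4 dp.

ω' = (0.1560, -0.4393, 0.6868)
q' = (-0.2728, 0.6845, 0.5578, 0.3820)

gyro term ω×Iω = (0.0160, 0.0008, -0.0015)
α = I⁻¹(τ − ω×Iω) = (0.5600, 0.6067, -1.1321)
ω' = ω + α·dt = (0.1560, -0.4393, 0.6868)
q⊗(0,ω) = (-0.1073626, 0.6400330, -0.3474928, -0.5983980)
updated quaternion q' = (-0.2728, 0.6845, 0.5578, 0.3820)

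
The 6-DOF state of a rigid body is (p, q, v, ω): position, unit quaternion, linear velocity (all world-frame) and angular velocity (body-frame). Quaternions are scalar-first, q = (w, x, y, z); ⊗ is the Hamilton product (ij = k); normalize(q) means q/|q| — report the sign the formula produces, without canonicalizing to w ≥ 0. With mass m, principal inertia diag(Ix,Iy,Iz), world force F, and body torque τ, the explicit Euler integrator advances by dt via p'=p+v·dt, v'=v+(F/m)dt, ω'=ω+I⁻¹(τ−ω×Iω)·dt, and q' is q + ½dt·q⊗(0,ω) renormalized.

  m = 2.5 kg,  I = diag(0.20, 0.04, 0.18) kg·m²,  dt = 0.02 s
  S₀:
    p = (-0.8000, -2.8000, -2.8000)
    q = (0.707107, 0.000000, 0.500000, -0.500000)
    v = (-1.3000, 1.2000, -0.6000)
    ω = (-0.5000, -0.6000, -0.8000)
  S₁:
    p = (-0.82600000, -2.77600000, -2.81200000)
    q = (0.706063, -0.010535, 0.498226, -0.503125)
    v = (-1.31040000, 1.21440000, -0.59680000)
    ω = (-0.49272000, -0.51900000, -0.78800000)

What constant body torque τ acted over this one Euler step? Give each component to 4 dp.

ω₁ − ω₀ = (0.00728000, 0.08100000, 0.01200000)
precession coupling = (0.0672, 0.0080, -0.0480)
τ = I·(Δω/dt) + ω₀×(Iω₀) = (0.1400, 0.1700, 0.0600)

τ = (0.1400, 0.1700, 0.0600)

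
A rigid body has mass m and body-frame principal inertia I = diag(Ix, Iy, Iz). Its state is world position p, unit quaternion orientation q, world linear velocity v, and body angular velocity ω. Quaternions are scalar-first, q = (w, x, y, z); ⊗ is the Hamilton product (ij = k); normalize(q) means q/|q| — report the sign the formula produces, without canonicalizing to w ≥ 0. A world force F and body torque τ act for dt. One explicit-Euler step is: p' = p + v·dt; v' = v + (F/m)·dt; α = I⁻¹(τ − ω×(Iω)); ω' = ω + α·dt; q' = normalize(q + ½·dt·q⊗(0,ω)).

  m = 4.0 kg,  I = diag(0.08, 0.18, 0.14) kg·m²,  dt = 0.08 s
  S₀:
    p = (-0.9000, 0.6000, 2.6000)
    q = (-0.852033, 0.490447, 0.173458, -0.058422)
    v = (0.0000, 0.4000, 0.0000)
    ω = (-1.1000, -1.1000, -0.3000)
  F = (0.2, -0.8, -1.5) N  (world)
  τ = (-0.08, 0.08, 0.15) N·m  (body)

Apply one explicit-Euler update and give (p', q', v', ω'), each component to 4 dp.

p' = (-0.9000, 0.6320, 2.6000)
q' = (-0.8219, 0.5222, 0.2190, -0.0620)
v' = (0.0040, 0.3840, -0.0300)
ω' = (-1.1668, -1.0556, -0.2834)

p + v·dt = (-0.9000, 0.6320, 2.6000)
v' = v + a·dt = (0.0040, 0.3840, -0.0300)
angular accel α = (-0.8350, 0.5544, 0.2071)
new body rate ω' = (-1.1668, -1.0556, -0.2834)
Hamilton product q⊗(0,ω) = (0.7127689, 0.8209347, 1.1486346, -0.0930780)
q + ½dt·q⊗(0,ω), renormalized = (-0.8219, 0.5222, 0.2190, -0.0620)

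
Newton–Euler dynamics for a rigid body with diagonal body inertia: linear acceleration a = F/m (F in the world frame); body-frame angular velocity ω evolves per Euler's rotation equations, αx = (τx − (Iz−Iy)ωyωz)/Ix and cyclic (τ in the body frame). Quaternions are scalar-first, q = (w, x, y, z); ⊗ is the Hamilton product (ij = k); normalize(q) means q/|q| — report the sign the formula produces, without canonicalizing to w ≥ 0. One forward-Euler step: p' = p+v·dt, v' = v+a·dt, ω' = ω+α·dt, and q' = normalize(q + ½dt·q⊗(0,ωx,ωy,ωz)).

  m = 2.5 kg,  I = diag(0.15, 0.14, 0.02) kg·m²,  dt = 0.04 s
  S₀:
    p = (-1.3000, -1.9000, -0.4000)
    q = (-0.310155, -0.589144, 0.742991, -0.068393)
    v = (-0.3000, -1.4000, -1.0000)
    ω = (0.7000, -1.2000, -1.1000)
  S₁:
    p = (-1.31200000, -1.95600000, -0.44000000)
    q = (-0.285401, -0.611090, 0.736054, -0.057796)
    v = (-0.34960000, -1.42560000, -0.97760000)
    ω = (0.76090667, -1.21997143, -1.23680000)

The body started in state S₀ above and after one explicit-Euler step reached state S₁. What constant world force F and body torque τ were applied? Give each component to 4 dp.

Δv = v₁−v₀ = (-0.04960000, -0.02560000, 0.02240000)
applied force F = (-3.1000, -1.6000, 1.4000)
Δω = ω₁−ω₀ = (0.06090667, -0.01997143, -0.13680000)
ω₀×(Iω₀) = (-0.1584, -0.1001, 0.0084)
applied torque τ = (0.0700, -0.1700, -0.0600)

F = (-3.1000, -1.6000, 1.4000)
τ = (0.0700, -0.1700, -0.0600)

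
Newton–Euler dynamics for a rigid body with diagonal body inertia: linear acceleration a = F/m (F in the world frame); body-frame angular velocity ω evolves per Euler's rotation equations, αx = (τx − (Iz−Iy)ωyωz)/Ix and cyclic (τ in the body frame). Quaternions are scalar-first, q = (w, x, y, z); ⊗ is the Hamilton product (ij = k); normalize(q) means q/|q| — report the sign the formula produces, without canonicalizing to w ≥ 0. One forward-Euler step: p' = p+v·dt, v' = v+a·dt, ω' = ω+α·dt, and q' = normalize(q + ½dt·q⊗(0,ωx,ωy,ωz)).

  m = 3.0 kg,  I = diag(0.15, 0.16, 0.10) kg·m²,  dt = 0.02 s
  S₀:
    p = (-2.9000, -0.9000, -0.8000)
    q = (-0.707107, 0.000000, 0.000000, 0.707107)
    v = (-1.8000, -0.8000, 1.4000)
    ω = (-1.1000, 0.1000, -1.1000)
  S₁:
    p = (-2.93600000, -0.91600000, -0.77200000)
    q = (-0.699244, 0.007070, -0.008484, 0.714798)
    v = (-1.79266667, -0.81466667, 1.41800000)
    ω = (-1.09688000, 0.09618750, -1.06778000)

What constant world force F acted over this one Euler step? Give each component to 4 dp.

F = (1.1000, -2.2000, 2.7000)

v₁ − v₀ = (0.00733333, -0.01466667, 0.01800000)
F = m·Δv/dt = (1.1000, -2.2000, 2.7000)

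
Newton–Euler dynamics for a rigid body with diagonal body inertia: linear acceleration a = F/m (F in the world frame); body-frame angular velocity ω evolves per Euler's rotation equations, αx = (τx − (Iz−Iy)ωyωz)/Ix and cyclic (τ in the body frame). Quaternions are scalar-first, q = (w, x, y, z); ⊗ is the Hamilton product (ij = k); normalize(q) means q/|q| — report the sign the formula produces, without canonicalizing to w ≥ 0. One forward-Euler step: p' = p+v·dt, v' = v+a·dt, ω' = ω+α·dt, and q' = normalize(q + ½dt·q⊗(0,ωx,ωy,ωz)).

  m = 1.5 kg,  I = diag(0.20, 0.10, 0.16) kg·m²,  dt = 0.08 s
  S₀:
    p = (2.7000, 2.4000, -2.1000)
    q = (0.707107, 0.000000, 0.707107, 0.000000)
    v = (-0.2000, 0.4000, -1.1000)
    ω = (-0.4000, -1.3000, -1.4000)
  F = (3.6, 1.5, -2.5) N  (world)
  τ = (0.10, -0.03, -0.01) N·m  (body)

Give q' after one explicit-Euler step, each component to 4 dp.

q' = (0.7416, -0.0508, 0.6683, -0.0282)

Hamilton product q⊗(0,ω) = (0.9192391, -1.2727926, -0.9192391, -0.7071070)
q' = normalize(q + ½dt·q⊗(0,ω)) = (0.7416, -0.0508, 0.6683, -0.0282)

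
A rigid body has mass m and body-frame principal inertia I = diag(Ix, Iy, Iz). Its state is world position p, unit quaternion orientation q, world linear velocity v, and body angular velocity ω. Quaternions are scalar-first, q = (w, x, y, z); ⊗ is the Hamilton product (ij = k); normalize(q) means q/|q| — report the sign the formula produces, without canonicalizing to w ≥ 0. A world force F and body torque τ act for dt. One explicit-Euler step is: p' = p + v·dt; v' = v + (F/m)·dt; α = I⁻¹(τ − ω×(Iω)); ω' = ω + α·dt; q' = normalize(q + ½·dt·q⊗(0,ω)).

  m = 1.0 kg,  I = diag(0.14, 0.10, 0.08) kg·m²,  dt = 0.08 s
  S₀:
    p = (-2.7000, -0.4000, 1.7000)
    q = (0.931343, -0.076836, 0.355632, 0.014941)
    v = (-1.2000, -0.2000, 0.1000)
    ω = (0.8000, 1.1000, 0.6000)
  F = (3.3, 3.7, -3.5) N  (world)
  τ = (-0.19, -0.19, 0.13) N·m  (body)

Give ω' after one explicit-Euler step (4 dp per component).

ω' = (0.6990, 0.9250, 0.7652)

α = I⁻¹(τ − ω×Iω) = (-1.2629, -2.1880, 2.0650)
ω' = ω + α·dt = (0.6990, 0.9250, 0.7652)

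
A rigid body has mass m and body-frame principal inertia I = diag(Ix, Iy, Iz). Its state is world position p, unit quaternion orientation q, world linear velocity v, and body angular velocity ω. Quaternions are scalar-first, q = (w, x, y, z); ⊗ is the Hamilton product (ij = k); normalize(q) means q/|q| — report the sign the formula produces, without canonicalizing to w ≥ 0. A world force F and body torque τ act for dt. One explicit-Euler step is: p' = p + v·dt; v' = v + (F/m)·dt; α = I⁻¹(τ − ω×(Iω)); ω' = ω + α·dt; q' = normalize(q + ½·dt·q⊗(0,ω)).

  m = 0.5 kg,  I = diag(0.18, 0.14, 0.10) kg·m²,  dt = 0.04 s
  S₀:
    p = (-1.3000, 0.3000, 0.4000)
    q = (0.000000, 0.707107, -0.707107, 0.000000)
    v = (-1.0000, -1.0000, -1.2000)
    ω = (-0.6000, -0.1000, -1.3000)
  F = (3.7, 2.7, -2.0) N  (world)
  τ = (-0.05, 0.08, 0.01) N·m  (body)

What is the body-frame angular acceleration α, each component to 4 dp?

α = (-0.2489, 0.1257, 0.1240)

ω×(Iω) gyroscopic = (-0.0052, 0.0624, -0.0024)
α = I⁻¹(τ − ω×Iω) = (-0.2489, 0.1257, 0.1240)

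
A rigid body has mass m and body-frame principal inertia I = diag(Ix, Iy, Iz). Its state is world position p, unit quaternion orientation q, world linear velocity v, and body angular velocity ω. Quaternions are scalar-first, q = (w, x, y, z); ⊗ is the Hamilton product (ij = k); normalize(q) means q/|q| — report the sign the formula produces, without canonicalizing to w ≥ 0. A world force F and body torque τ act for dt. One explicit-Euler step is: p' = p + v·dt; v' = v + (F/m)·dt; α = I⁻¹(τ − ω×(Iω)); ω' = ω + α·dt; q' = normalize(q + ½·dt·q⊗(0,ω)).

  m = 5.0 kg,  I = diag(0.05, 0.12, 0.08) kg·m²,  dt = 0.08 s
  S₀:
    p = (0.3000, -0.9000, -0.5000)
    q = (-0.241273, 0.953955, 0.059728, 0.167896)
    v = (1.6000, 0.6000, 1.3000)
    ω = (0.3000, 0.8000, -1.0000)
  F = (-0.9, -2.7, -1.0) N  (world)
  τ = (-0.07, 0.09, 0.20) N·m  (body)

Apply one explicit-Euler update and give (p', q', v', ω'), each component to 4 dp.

p' = (0.4280, -0.8520, -0.3960)
q' = (-0.2476, 0.9420, 0.0921, 0.2071)
v' = (1.5856, 0.5568, 1.2840)
ω' = (0.1368, 0.8540, -0.8168)

ω×(Iω) gyroscopic = (0.0320, 0.0090, 0.0168)
angular accel α = (-2.0400, 0.6750, 2.2900)
ω + α·dt = (0.1368, 0.8540, -0.8168)
2q̇ = q⊗(0,ω) = (-0.1660729, -0.2664267, 0.8113054, 0.9865186)
updated quaternion q' = (-0.2476, 0.9420, 0.0921, 0.2071)
a = (-0.1800, -0.5400, -0.2000)
p + v·dt = (0.4280, -0.8520, -0.3960)
v + (F/m)dt = (1.5856, 0.5568, 1.2840)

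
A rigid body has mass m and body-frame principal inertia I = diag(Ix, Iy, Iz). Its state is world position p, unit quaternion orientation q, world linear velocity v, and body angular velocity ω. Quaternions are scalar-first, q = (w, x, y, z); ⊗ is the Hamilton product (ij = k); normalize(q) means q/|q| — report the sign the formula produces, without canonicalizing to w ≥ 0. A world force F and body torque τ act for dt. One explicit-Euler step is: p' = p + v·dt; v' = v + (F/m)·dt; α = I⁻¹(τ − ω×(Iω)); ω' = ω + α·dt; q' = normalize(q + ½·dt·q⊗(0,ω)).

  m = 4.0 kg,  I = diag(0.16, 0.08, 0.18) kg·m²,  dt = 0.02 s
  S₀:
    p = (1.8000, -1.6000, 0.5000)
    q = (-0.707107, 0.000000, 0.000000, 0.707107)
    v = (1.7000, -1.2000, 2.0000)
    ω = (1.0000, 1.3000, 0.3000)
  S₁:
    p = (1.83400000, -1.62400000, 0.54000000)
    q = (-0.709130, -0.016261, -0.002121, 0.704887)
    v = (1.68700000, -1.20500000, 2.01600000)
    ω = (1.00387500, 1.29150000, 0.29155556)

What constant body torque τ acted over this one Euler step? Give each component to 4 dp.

τ = (0.0700, -0.0400, -0.1800)

Δω = ω₁−ω₀ = (0.00387500, -0.00850000, -0.00844444)
ω₀×(Iω₀) = (0.0390, -0.0060, -0.1040)
I·α + gyro = (0.0700, -0.0400, -0.1800)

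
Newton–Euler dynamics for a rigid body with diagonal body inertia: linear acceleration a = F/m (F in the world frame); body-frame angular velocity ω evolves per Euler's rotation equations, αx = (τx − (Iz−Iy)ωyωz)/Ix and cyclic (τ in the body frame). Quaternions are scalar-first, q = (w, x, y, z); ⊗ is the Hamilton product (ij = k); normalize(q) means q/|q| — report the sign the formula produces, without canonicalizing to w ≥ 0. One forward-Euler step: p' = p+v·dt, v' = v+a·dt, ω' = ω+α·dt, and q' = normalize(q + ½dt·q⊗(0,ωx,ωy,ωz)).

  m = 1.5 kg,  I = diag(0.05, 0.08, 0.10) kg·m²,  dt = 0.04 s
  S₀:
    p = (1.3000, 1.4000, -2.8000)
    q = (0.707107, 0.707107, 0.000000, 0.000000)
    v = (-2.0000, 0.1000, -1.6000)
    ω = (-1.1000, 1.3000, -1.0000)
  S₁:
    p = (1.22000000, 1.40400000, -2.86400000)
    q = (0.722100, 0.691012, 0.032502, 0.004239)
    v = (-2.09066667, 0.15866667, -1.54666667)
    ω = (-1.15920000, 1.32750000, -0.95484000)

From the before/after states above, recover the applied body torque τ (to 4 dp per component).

ω₁ − ω₀ = (-0.05920000, 0.02750000, 0.04516000)
τ = I·(Δω/dt) + ω₀×(Iω₀) = (-0.1000, 0.0000, 0.0700)

τ = (-0.1000, 0.0000, 0.0700)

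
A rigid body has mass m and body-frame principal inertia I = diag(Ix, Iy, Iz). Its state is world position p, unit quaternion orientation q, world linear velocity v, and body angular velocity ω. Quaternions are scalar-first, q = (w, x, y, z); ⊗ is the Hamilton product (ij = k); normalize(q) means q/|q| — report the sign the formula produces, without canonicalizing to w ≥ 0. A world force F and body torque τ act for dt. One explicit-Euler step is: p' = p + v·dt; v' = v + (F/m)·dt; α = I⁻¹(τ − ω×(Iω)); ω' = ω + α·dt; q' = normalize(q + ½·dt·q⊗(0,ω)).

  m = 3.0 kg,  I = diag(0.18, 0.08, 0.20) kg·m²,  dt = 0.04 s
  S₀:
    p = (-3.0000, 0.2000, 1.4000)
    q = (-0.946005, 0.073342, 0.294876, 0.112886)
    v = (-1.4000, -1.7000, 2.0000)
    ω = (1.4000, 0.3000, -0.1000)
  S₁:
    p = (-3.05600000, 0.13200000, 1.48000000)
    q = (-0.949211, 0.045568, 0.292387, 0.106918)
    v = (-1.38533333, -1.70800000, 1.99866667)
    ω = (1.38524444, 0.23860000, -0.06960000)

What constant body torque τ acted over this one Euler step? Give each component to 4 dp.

ω₁ − ω₀ = (-0.01475556, -0.06140000, 0.03040000)
ω₀×(Iω₀) = (-0.0036, 0.0028, -0.0420)
τ = I·(Δω/dt) + ω₀×(Iω₀) = (-0.0700, -0.1200, 0.1100)

τ = (-0.0700, -0.1200, 0.1100)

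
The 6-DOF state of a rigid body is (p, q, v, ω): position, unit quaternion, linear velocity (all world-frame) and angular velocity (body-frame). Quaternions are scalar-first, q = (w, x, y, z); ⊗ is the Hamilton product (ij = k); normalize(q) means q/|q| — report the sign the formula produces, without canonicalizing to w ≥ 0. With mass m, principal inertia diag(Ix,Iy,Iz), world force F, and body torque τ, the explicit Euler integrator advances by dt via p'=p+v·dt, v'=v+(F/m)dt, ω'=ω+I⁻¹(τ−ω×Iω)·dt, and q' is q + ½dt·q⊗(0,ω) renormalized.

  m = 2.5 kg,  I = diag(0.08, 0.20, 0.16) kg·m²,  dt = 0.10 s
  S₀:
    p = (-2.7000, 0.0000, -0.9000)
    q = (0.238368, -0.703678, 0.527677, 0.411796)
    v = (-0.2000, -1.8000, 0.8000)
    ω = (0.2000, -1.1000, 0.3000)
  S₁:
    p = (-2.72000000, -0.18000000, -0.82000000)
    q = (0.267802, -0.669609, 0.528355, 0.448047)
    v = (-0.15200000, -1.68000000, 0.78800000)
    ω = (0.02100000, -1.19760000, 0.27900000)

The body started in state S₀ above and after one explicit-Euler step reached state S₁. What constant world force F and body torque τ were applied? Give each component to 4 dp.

F = (1.2000, 3.0000, -0.3000)
τ = (-0.1300, -0.2000, -0.0600)

v₁ − v₀ = (0.04800000, 0.12000000, -0.01200000)
m·(v₁−v₀)/dt = (1.2000, 3.0000, -0.3000)
Δω = ω₁−ω₀ = (-0.17900000, -0.09760000, -0.02100000)
I·α + gyro = (-0.1300, -0.2000, -0.0600)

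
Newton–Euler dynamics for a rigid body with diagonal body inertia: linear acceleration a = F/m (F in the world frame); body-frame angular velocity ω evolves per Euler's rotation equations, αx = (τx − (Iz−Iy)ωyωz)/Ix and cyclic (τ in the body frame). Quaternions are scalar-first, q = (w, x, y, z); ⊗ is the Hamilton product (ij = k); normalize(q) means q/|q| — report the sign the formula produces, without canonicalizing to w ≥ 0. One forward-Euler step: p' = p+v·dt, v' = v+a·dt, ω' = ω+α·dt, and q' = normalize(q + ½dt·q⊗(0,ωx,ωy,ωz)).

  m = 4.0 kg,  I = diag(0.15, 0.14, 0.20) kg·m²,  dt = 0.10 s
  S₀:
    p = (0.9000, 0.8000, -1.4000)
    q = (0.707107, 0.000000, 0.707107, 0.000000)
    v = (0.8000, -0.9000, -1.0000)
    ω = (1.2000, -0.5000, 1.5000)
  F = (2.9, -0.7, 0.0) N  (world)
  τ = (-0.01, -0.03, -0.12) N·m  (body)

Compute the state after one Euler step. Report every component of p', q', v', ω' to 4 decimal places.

p' = (0.9800, 0.7100, -1.5000)
q' = (0.7212, 0.0950, 0.6861, 0.0106)
v' = (0.8725, -0.9175, -1.0000)
ω' = (1.2233, -0.4571, 1.4370)

gyro term ω×Iω = (-0.0450, -0.0900, 0.0060)
angular accel α = (0.2333, 0.4286, -0.6300)
new body rate ω' = (1.2233, -0.4571, 1.4370)
Hamilton product q⊗(0,ω) = (0.3535535, 1.9091889, -0.3535535, 0.2121321)
q' = normalize(q + ½dt·q⊗(0,ω)) = (0.7212, 0.0950, 0.6861, 0.0106)
linear accel F/m = (0.7250, -0.1750, 0.0000)
p' = p + v·dt = (0.9800, 0.7100, -1.5000)
new velocity v' = (0.8725, -0.9175, -1.0000)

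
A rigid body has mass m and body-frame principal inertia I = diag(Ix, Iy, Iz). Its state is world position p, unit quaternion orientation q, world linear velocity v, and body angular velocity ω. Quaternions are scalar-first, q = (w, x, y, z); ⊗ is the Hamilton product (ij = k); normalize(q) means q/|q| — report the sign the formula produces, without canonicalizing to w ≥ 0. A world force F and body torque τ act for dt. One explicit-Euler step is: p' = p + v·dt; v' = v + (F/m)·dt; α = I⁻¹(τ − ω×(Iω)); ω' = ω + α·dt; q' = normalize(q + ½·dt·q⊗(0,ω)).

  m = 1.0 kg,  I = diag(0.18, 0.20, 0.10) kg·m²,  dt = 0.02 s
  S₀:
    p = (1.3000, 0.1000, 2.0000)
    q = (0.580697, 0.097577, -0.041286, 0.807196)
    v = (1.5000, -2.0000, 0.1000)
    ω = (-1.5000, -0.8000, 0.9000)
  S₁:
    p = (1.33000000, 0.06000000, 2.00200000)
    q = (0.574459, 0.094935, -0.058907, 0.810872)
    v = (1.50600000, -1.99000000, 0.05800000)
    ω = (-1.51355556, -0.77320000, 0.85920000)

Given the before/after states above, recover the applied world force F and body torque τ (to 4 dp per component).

F = (0.3000, 0.5000, -2.1000)
τ = (-0.0500, 0.1600, -0.1800)

rate change Δω = (-0.01355556, 0.02680000, -0.04080000)
precession coupling = (0.0720, -0.1080, 0.0240)
applied torque τ = (-0.0500, 0.1600, -0.1800)
v₁ − v₀ = (0.00600000, 0.01000000, -0.04200000)
F = m·Δv/dt = (0.3000, 0.5000, -2.1000)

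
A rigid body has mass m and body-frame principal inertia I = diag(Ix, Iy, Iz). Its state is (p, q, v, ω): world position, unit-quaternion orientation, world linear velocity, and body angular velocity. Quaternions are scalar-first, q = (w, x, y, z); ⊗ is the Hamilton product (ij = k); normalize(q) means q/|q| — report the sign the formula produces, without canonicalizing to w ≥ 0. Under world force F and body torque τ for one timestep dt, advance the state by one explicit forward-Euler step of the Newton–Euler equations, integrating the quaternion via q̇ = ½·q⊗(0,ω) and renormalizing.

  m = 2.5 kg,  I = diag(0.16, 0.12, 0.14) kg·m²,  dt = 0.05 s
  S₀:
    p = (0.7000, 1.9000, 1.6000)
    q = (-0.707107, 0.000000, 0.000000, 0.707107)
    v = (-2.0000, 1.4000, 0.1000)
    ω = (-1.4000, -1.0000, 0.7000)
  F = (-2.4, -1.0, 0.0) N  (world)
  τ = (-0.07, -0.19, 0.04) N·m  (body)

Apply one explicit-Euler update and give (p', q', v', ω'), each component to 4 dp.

p' = (0.6000, 1.9700, 1.6050)
q' = (-0.7187, 0.0424, -0.0071, 0.6940)
v' = (-2.0480, 1.3800, 0.1000)
ω' = (-1.4175, -1.0710, 0.7343)

p + v·dt = (0.6000, 1.9700, 1.6050)
v + (F/m)dt = (-2.0480, 1.3800, 0.1000)
gyro term ω×Iω = (-0.0140, -0.0196, -0.0560)
angular accel α = (-0.3500, -1.4200, 0.6857)
new body rate ω' = (-1.4175, -1.0710, 0.7343)
q⊗(0,ω) = (-0.4949749, 1.6970568, -0.2828428, -0.4949749)
updated quaternion q' = (-0.7187, 0.0424, -0.0071, 0.6940)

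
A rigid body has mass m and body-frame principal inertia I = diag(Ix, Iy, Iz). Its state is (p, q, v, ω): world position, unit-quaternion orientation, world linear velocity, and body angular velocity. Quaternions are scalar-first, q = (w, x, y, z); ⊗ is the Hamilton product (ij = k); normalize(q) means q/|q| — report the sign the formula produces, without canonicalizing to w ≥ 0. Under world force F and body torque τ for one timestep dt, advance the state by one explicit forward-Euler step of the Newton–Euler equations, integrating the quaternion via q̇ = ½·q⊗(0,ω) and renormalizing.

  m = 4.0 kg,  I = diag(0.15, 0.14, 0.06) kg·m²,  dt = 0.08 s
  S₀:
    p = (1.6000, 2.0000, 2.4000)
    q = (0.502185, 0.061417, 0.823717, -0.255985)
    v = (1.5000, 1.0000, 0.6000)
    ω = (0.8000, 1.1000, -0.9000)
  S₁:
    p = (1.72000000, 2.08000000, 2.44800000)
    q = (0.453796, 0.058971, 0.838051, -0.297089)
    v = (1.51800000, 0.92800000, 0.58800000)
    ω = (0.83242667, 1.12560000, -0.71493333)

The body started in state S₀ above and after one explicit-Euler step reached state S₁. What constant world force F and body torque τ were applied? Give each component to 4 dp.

velocity change Δv = (0.01800000, -0.07200000, -0.01200000)
m·(v₁−v₀)/dt = (0.9000, -3.6000, -0.6000)
rate change Δω = (0.03242667, 0.02560000, 0.18506667)
precession coupling = (0.0792, -0.0648, -0.0088)
applied torque τ = (0.1400, -0.0200, 0.1300)

F = (0.9000, -3.6000, -0.6000)
τ = (0.1400, -0.0200, 0.1300)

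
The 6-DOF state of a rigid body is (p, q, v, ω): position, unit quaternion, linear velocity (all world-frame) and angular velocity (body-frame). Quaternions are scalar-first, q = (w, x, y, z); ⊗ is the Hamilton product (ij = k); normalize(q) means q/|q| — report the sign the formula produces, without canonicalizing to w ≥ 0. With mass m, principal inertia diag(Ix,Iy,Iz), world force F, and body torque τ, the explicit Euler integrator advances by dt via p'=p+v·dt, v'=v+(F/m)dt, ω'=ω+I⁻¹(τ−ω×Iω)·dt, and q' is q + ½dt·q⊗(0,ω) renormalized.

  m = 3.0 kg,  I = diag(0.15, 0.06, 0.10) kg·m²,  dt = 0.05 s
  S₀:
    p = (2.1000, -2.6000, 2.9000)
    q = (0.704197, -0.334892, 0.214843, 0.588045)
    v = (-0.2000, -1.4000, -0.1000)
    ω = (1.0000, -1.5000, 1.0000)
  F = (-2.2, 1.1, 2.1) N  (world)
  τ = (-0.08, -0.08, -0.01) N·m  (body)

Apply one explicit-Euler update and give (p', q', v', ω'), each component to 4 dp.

p' = (2.0900, -2.6700, 2.8950)
q' = (0.7050, -0.2895, 0.2112, 0.6120)
v' = (-0.2367, -1.3817, -0.0650)
ω' = (0.9933, -1.6083, 0.9275)

precession coupling ω×(Iω) = (-0.0600, 0.0500, 0.1350)
angular accel α = (-0.1333, -2.1667, -1.4500)
ω + α·dt = (0.9933, -1.6083, 0.9275)
Hamilton product q⊗(0,ω) = (0.0691115, 1.8011075, -0.1333585, 0.9916920)
updated quaternion q' = (0.7050, -0.2895, 0.2112, 0.6120)
p + v·dt = (2.0900, -2.6700, 2.8950)
v' = v + a·dt = (-0.2367, -1.3817, -0.0650)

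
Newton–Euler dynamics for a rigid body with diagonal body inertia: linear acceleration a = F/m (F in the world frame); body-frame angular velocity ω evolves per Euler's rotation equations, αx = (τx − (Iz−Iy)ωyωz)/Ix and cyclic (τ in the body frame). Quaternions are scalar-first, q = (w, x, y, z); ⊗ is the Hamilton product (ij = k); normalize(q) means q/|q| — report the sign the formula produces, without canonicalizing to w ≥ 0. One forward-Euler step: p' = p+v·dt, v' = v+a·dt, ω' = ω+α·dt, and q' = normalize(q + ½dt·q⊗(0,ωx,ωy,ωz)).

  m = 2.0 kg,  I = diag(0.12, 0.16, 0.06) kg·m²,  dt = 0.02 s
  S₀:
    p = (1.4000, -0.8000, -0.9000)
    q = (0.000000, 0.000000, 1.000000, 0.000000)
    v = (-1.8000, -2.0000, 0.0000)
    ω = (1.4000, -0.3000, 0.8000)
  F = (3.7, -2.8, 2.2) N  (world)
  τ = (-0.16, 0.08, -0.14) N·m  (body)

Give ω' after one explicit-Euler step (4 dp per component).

(τ − ω×Iω)/I = (-1.5333, 0.0800, -2.0533)
ω + α·dt = (1.3693, -0.2984, 0.7589)

ω' = (1.3693, -0.2984, 0.7589)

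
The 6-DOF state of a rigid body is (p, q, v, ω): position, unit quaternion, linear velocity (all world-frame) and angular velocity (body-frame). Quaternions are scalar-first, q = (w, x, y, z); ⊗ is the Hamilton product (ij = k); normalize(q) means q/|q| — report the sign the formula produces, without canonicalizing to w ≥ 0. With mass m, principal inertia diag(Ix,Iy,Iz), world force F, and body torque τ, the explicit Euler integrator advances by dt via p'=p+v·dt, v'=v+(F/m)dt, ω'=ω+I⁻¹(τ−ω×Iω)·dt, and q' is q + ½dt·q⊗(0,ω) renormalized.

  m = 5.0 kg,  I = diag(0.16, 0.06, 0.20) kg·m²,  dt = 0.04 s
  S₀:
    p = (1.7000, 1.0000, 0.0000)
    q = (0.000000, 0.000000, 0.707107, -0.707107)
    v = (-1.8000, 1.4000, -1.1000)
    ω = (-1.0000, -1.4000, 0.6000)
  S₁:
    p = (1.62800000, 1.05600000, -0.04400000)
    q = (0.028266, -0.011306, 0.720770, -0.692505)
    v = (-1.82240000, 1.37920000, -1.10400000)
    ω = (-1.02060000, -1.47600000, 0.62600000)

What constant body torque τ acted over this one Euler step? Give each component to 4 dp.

τ = (-0.2000, -0.0900, -0.0100)

ω₁ − ω₀ = (-0.02060000, -0.07600000, 0.02600000)
gyro term ω₀×Iω₀ = (-0.1176, 0.0240, -0.1400)
applied torque τ = (-0.2000, -0.0900, -0.0100)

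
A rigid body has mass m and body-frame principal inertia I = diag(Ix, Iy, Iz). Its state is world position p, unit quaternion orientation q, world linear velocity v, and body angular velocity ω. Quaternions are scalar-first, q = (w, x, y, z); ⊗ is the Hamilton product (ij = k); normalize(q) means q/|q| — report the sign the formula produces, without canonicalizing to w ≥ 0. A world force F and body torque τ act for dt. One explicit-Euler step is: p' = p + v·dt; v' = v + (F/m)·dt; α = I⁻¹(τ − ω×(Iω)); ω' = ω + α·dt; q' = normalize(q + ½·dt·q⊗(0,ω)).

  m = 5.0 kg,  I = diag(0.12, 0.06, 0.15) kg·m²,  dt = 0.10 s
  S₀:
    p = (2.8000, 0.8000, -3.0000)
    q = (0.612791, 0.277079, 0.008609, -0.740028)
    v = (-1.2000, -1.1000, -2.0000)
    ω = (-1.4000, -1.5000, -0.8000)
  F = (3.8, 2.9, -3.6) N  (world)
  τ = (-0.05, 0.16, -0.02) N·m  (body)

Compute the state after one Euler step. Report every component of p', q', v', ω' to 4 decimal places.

p' = (2.6800, 0.6900, -3.2000)
q' = (0.5996, 0.1773, 0.0254, -0.7800)
v' = (-1.1240, -1.0420, -2.0720)
ω' = (-1.5317, -1.1773, -0.7293)

p + v·dt = (2.6800, 0.6900, -3.2000)
new velocity v' = (-1.1240, -1.0420, -2.0720)
α = I⁻¹(τ − ω×Iω) = (-1.3167, 3.2267, 0.7067)
new body rate ω' = (-1.5317, -1.1773, -0.7293)
2q̇ = q⊗(0,ω) = (-0.1911983, -1.9748366, 0.3385159, -0.8937987)
q' = normalize(q + ½dt·q⊗(0,ω)) = (0.5996, 0.1773, 0.0254, -0.7800)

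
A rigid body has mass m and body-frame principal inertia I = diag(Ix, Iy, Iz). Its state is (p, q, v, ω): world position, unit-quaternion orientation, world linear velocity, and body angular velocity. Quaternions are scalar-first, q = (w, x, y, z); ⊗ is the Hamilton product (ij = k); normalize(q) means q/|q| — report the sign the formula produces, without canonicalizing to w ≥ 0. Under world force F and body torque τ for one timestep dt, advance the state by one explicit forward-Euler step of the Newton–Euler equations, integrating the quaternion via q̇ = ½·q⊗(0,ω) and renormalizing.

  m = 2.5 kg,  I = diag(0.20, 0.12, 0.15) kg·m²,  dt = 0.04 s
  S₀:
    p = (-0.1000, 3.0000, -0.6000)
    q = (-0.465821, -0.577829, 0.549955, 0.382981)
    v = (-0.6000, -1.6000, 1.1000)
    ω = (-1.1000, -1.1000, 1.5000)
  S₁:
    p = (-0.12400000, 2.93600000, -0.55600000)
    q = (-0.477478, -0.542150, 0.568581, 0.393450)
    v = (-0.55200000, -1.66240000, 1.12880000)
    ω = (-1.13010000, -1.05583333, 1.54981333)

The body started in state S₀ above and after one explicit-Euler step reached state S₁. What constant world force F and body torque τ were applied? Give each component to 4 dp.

Δv = v₁−v₀ = (0.04800000, -0.06240000, 0.02880000)
m·(v₁−v₀)/dt = (3.0000, -3.9000, 1.8000)
Δω = ω₁−ω₀ = (-0.03010000, 0.04416667, 0.04981333)
applied torque τ = (-0.2000, 0.0500, 0.0900)

F = (3.0000, -3.9000, 1.8000)
τ = (-0.2000, 0.0500, 0.0900)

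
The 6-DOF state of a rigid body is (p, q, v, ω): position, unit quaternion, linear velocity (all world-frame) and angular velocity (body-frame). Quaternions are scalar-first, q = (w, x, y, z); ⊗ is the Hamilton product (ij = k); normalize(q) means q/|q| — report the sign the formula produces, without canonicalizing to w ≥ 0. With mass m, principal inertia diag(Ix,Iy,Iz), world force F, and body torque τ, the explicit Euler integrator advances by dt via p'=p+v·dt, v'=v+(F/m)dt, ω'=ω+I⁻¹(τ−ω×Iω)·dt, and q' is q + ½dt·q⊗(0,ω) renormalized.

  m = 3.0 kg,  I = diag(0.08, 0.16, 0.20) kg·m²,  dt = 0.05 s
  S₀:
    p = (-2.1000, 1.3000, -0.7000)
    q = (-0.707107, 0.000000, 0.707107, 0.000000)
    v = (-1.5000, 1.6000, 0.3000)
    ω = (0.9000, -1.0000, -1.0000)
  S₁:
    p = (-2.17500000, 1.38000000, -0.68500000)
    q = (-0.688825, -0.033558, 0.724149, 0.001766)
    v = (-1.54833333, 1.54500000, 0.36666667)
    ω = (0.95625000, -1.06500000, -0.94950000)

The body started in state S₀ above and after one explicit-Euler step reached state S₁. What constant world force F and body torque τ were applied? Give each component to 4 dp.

F = (-2.9000, -3.3000, 4.0000)
τ = (0.1300, -0.1000, 0.1300)

ω₁ − ω₀ = (0.05625000, -0.06500000, 0.05050000)
I·α + gyro = (0.1300, -0.1000, 0.1300)
v₁ − v₀ = (-0.04833333, -0.05500000, 0.06666667)
m·(v₁−v₀)/dt = (-2.9000, -3.3000, 4.0000)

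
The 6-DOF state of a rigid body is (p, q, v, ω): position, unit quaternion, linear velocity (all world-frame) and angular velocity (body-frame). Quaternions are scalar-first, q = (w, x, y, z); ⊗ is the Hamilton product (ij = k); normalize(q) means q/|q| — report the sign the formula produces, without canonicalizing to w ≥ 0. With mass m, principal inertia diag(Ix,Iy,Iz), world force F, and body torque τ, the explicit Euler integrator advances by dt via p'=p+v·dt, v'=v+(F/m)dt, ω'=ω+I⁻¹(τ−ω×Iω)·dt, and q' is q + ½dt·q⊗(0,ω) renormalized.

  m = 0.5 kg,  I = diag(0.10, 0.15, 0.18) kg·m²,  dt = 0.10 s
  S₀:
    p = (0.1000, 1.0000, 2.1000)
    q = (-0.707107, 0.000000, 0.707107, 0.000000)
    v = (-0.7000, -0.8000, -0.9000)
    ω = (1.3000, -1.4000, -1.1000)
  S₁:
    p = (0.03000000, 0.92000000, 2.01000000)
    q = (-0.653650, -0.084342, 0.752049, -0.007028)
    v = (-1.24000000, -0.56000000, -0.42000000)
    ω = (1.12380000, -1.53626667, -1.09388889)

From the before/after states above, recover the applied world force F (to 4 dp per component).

F = (-2.7000, 1.2000, 2.4000)

velocity change Δv = (-0.54000000, 0.24000000, 0.48000000)
applied force F = (-2.7000, 1.2000, 2.4000)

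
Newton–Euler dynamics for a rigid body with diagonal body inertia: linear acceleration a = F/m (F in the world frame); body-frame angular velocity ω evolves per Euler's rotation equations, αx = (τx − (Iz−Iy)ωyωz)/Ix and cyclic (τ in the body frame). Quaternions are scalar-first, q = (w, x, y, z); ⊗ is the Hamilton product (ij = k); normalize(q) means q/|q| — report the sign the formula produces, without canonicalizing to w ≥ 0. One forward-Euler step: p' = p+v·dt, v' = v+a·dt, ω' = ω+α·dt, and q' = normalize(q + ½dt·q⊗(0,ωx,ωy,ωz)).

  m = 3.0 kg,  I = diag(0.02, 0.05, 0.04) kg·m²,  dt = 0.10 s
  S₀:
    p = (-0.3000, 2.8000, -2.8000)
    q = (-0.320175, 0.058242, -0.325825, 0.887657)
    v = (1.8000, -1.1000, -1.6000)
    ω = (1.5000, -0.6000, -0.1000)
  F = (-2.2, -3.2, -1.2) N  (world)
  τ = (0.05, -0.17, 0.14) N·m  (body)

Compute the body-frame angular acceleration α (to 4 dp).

α = (2.5300, -3.4600, 4.1750)

gyro term ω×Iω = (-0.0006, 0.0030, -0.0270)
angular accel α = (2.5300, -3.4600, 4.1750)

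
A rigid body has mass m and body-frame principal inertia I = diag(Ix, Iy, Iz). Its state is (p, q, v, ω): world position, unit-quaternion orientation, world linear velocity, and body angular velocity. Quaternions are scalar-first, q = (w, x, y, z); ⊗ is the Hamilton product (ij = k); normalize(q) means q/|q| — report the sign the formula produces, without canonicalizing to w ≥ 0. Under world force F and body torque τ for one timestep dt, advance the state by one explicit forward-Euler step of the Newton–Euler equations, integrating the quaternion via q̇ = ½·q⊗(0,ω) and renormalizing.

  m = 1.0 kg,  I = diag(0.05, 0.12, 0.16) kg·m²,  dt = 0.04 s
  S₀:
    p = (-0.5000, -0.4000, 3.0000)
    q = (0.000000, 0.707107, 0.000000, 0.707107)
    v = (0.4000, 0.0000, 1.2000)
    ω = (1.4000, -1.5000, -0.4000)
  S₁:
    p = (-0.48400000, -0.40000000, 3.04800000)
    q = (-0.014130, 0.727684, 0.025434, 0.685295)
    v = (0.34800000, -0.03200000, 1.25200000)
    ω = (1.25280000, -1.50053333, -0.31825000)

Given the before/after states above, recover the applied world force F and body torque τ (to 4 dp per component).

F = (-1.3000, -0.8000, 1.3000)
τ = (-0.1600, 0.0600, 0.1800)

velocity change Δv = (-0.05200000, -0.03200000, 0.05200000)
applied force F = (-1.3000, -0.8000, 1.3000)
Δω = ω₁−ω₀ = (-0.14720000, -0.00053333, 0.08175000)
gyro term ω₀×Iω₀ = (0.0240, 0.0616, -0.1470)
applied torque τ = (-0.1600, 0.0600, 0.1800)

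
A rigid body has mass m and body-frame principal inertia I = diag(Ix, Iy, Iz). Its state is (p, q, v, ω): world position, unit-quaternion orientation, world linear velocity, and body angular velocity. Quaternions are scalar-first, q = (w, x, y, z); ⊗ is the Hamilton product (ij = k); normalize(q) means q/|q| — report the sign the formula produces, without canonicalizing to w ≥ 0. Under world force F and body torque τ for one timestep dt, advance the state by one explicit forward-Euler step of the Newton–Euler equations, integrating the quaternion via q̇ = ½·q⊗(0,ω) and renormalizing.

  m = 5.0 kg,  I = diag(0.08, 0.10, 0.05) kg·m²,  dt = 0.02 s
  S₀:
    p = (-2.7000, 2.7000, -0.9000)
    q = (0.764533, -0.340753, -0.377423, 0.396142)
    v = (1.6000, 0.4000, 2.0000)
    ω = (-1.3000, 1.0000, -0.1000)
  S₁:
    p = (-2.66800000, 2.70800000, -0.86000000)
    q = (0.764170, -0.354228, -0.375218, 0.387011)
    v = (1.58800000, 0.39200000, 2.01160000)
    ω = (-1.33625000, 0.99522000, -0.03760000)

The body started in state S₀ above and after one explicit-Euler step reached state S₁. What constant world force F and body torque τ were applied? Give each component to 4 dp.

F = (-3.0000, -2.0000, 2.9000)
τ = (-0.1400, -0.0200, 0.1300)

rate change Δω = (-0.03625000, -0.00478000, 0.06240000)
precession coupling = (0.0050, 0.0039, -0.0260)
applied torque τ = (-0.1400, -0.0200, 0.1300)
v₁ − v₀ = (-0.01200000, -0.00800000, 0.01160000)
F = m·Δv/dt = (-3.0000, -2.0000, 2.9000)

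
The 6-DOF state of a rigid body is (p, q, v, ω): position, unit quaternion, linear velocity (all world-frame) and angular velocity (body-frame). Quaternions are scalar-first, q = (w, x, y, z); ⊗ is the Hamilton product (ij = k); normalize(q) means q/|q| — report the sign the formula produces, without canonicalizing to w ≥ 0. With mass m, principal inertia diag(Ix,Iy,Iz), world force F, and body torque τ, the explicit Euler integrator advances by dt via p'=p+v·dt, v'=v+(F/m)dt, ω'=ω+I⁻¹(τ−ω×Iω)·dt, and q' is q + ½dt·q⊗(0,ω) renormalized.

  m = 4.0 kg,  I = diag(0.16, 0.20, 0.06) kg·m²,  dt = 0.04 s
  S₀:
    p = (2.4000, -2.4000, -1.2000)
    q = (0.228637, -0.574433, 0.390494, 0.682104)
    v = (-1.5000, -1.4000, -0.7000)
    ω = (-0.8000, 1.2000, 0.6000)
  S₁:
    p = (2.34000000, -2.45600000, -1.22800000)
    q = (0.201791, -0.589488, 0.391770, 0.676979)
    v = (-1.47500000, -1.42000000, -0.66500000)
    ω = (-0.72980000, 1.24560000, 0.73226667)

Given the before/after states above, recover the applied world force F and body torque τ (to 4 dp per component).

rate change Δω = (0.07020000, 0.04560000, 0.13226667)
precession coupling = (-0.1008, -0.0480, -0.0384)
I·α + gyro = (0.1800, 0.1800, 0.1600)
velocity change Δv = (0.02500000, -0.02000000, 0.03500000)
m·(v₁−v₀)/dt = (2.5000, -2.0000, 3.5000)

F = (2.5000, -2.0000, 3.5000)
τ = (0.1800, 0.1800, 0.1600)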